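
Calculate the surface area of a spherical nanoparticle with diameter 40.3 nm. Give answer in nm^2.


Radius r = 40.3/2 = 20.15 nm
Surface area SA = 4 * pi * r^2
SA = 4 * pi * (20.15)^2
SA = 5102.23 nm^2

5102.23


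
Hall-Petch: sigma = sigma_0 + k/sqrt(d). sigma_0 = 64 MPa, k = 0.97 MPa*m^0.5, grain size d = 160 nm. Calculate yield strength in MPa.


d = 160 nm = 1.6e-07 m
sqrt(d) = 0.0004
Hall-Petch contribution = k / sqrt(d) = 0.97 / 0.0004 = 2425.0 MPa
sigma = sigma_0 + k/sqrt(d) = 64 + 2425.0 = 2489.0 MPa

2489.0


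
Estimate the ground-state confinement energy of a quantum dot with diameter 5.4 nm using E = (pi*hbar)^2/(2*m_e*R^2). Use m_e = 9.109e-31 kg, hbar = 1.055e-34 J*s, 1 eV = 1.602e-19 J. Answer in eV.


Radius R = 5.4/2 = 2.7 nm = 2.7e-09 m
E = (pi * 1.055e-34)^2 / (2 * 9.109e-31 * (2.7e-09)^2)
E(J) = 8.27135e-21
E = E(J) / 1.602e-19 = 0.0516 eV

0.0516


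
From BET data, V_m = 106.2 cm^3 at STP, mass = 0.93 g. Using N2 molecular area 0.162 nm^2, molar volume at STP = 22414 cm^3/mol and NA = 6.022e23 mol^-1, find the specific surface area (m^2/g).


Number of moles in monolayer = V_m / 22414 = 106.2 / 22414 = 0.00473811
Number of molecules = moles * NA = 0.00473811 * 6.022e23
SA = molecules * sigma / mass
SA = (106.2 / 22414) * 6.022e23 * 0.162e-18 / 0.93
SA = 497.0 m^2/g

497.0


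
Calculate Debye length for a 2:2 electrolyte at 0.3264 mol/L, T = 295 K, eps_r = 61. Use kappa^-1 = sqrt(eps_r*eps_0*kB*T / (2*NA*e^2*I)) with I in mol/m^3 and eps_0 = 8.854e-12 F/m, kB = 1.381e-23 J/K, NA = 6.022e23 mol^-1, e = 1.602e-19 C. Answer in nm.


Ionic strength I = 0.3264 * 2^2 * 1000 = 1305.6 mol/m^3
kappa^-1 = sqrt(61 * 8.854e-12 * 1.381e-23 * 295 / (2 * 6.022e23 * (1.602e-19)^2 * 1305.6))
kappa^-1 = 0.234 nm

0.234


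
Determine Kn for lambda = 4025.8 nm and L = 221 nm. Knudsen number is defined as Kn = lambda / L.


Knudsen number Kn = lambda / L
Kn = 4025.8 / 221
Kn = 18.2163

18.2163


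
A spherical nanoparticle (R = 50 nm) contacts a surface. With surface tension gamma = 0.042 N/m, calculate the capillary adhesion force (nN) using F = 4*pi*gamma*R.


Convert radius: R = 50 nm = 5e-08 m
F = 4 * pi * gamma * R
F = 4 * pi * 0.042 * 5e-08
F = 2.63894e-08 N = 26.3894 nN

26.3894


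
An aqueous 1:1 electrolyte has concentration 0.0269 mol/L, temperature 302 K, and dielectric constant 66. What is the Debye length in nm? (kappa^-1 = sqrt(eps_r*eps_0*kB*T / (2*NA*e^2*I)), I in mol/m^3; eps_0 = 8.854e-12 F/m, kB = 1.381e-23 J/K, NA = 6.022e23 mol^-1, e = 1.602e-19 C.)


Ionic strength I = 0.0269 * 1^2 * 1000 = 26.9 mol/m^3
kappa^-1 = sqrt(66 * 8.854e-12 * 1.381e-23 * 302 / (2 * 6.022e23 * (1.602e-19)^2 * 26.9))
kappa^-1 = 1.712 nm

1.712


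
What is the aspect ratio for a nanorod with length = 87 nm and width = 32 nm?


Aspect ratio AR = length / diameter
AR = 87 / 32
AR = 2.72

2.72


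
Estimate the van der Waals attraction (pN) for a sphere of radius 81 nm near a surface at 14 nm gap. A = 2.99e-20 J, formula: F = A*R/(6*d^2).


Convert to SI: R = 81 nm = 8.1e-08 m, d = 14 nm = 1.4e-08 m
F = A * R / (6 * d^2)
F = 2.99e-20 * 8.1e-08 / (6 * (1.4e-08)^2)
F = 2.05944e-12 N = 2.059 pN

2.059


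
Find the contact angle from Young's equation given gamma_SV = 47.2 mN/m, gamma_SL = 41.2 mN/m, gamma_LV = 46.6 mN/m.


cos(theta) = (gamma_SV - gamma_SL) / gamma_LV
cos(theta) = (47.2 - 41.2) / 46.6
cos(theta) = 0.128755
theta = arccos(0.128755) = 82.6 degrees

82.6


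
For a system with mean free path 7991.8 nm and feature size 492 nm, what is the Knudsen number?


Knudsen number Kn = lambda / L
Kn = 7991.8 / 492
Kn = 16.2435

16.2435


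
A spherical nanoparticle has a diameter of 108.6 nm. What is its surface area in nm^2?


Radius r = 108.6/2 = 54.3 nm
Surface area SA = 4 * pi * r^2
SA = 4 * pi * (54.3)^2
SA = 37051.82 nm^2

37051.82


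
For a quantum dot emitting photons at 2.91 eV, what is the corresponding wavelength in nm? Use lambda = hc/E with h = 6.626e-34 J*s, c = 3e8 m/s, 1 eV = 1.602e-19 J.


Convert energy: E = 2.91 eV = 2.91 * 1.602e-19 = 4.66182e-19 J
lambda = h*c / E = 6.626e-34 * 3e8 / 4.66182e-19
lambda = 4.264e-07 m = 426.4 nm

426.4


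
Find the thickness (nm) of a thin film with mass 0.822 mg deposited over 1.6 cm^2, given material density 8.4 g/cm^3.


Convert: m = 0.822 mg = 8.2200e-07 kg, A = 1.6 cm^2 = 1.6000e-04 m^2, rho = 8.4 g/cm^3 = 8400 kg/m^3
t = m / (A * rho)
t = 8.2200e-07 / (1.6000e-04 * 8400)
t = 6.1161e-07 m = 611.6 nm

611.6


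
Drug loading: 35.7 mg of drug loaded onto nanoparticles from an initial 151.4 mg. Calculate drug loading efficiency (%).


Drug loading efficiency = (drug loaded / drug initial) * 100
DLE = 35.7 / 151.4 * 100
DLE = 0.2358 * 100
DLE = 23.58%

23.58


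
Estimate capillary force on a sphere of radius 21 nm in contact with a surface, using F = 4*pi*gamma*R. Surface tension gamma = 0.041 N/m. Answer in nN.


Convert radius: R = 21 nm = 2.1e-08 m
F = 4 * pi * gamma * R
F = 4 * pi * 0.041 * 2.1e-08
F = 1.08196e-08 N = 10.8196 nN

10.8196


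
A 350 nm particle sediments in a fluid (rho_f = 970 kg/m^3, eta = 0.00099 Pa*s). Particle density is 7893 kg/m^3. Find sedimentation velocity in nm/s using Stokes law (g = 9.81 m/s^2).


Radius R = 350/2 nm = 1.75e-07 m
Density difference = 7893 - 970 = 6923 kg/m^3
v = 2 * R^2 * (rho_p - rho_f) * g / (9 * eta)
v = 2 * (1.75e-07)^2 * 6923 * 9.81 / (9 * 0.00099)
v = 4.66865e-07 m/s = 466.8654 nm/s

466.8654


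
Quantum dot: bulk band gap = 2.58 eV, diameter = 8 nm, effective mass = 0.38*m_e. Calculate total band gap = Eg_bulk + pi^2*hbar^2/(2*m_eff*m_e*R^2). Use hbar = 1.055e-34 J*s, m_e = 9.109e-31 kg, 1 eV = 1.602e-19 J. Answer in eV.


Radius R = 8/2 nm = 4e-09 m
Confinement energy dE = pi^2 * hbar^2 / (2 * m_eff * m_e * R^2)
dE = pi^2 * (1.055e-34)^2 / (2 * 0.38 * 9.109e-31 * (4e-09)^2) J, divided by 1.602e-19 J/eV
dE = 0.0619 eV
Total band gap = E_g(bulk) + dE = 2.58 + 0.0619 = 2.6419 eV

2.6419


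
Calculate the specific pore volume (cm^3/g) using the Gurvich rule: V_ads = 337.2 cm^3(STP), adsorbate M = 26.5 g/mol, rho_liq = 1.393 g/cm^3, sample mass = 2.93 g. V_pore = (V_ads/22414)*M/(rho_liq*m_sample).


Moles adsorbed n = V_ads / 22414 = 337.2 / 22414 = 1.504417e-02 mol
Liquid volume V_liq = n * M / rho_liq = 1.504417e-02 * 26.5 / 1.393 = 0.28620 cm^3
Specific pore volume V_pore = V_liq / m_sample = 0.28620 / 2.93
V_pore = 0.0977 cm^3/g

0.0977


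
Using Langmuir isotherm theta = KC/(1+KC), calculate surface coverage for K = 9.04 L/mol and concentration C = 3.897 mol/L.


Langmuir isotherm: theta = K*C / (1 + K*C)
K*C = 9.04 * 3.897 = 35.22888
theta = 35.22888 / (1 + 35.22888) = 35.22888 / 36.22888
theta = 0.9724

0.9724


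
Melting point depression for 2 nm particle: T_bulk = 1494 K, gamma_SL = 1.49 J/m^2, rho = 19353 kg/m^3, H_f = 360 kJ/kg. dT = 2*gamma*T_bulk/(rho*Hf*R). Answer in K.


Radius R = 2/2 = 1 nm = 1e-09 m
Convert H_f = 360 kJ/kg = 360000 J/kg
dT = 2 * gamma_SL * T_bulk / (rho * H_f * R)
dT = 2 * 1.49 * 1494 / (19353 * 360000 * 1e-09)
dT = 639.0 K

639.0


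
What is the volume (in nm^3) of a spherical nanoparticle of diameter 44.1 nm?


Radius r = 44.1/2 = 22.05 nm
Volume V = (4/3) * pi * r^3
V = (4/3) * pi * (22.05)^3
V = 44907.04 nm^3

44907.04


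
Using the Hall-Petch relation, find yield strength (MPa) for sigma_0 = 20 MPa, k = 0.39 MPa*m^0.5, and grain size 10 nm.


d = 10 nm = 1e-08 m
sqrt(d) = 0.0001
Hall-Petch contribution = k / sqrt(d) = 0.39 / 0.0001 = 3900.0 MPa
sigma = sigma_0 + k/sqrt(d) = 20 + 3900.0 = 3920.0 MPa

3920.0


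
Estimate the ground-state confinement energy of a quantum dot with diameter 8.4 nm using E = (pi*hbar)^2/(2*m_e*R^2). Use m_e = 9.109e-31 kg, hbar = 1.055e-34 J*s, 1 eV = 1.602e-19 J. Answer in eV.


Radius R = 8.4/2 = 4.2 nm = 4.2e-09 m
E = (pi * 1.055e-34)^2 / (2 * 9.109e-31 * (4.2e-09)^2)
E(J) = 3.41826e-21
E = E(J) / 1.602e-19 = 0.0213 eV

0.0213


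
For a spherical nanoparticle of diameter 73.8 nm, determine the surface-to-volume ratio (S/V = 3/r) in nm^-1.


Radius r = 73.8/2 = 36.9 nm
S/V = 3 / r = 3 / 36.9
S/V = 0.0813 nm^-1

0.0813


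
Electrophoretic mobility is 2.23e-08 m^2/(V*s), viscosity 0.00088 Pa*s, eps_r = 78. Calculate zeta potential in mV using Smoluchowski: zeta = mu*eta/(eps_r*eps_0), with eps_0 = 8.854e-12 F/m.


Smoluchowski equation: zeta = mu * eta / (eps_r * eps_0)
zeta = 2.23e-08 * 0.00088 / (78 * 8.854e-12)
zeta = 0.028415 V = 28.42 mV

28.42


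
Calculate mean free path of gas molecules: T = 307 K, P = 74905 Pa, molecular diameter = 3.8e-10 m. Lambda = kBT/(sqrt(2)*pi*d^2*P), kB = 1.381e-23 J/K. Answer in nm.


Mean free path: lambda = kB*T / (sqrt(2) * pi * d^2 * P)
lambda = 1.381e-23 * 307 / (sqrt(2) * pi * (3.8e-10)^2 * 74905)
lambda = 8.82245e-08 m
lambda = 88.22 nm

88.22


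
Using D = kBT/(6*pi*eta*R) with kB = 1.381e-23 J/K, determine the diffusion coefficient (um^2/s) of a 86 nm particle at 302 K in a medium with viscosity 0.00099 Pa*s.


Radius R = 86/2 = 43 nm = 4.3e-08 m
D = kB*T / (6*pi*eta*R)
D = 1.381e-23 * 302 / (6 * pi * 0.00099 * 4.3e-08)
D = 5.19752e-12 m^2/s = 5.198 um^2/s

5.198


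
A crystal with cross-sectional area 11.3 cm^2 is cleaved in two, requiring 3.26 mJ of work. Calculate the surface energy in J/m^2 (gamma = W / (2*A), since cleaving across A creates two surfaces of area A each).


Convert: A = 11.3 cm^2 = 0.00113 m^2, W = 3.26 mJ = 0.00326 J
Cleaving exposes two faces of area A, so total new surface = 2*A and gamma = W / (2*A)
gamma = 0.00326 / (2 * 0.00113)
gamma = 1.442 J/m^2

1.442


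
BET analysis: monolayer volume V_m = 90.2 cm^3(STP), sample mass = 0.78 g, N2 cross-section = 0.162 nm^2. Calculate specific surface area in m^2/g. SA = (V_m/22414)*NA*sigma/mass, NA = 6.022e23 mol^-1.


Number of moles in monolayer = V_m / 22414 = 90.2 / 22414 = 0.00402427
Number of molecules = moles * NA = 0.00402427 * 6.022e23
SA = molecules * sigma / mass
SA = (90.2 / 22414) * 6.022e23 * 0.162e-18 / 0.78
SA = 503.3 m^2/g

503.3


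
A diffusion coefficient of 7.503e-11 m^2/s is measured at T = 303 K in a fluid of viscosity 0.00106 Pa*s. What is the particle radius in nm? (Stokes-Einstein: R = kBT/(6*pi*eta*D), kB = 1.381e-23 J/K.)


Stokes-Einstein: R = kB*T / (6*pi*eta*D)
R = 1.381e-23 * 303 / (6 * pi * 0.00106 * 7.503e-11)
R = 2.79122e-09 m = 2.79 nm

2.79


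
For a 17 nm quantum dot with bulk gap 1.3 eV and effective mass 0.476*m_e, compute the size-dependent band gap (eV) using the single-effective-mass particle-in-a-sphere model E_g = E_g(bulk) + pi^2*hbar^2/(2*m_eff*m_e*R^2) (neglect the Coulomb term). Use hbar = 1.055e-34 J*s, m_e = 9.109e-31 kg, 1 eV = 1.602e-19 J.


Radius R = 17/2 nm = 8.5e-09 m
Confinement energy dE = pi^2 * hbar^2 / (2 * m_eff * m_e * R^2)
dE = pi^2 * (1.055e-34)^2 / (2 * 0.476 * 9.109e-31 * (8.5e-09)^2) J, divided by 1.602e-19 J/eV
dE = 0.0109 eV
Total band gap = E_g(bulk) + dE = 1.3 + 0.0109 = 1.3109 eV

1.3109


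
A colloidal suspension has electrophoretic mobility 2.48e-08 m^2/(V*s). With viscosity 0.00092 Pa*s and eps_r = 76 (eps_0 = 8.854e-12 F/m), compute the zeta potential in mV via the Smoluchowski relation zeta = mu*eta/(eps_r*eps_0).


Smoluchowski equation: zeta = mu * eta / (eps_r * eps_0)
zeta = 2.48e-08 * 0.00092 / (76 * 8.854e-12)
zeta = 0.033907 V = 33.91 mV

33.91


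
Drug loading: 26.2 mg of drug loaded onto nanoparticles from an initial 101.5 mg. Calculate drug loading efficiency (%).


Drug loading efficiency = (drug loaded / drug initial) * 100
DLE = 26.2 / 101.5 * 100
DLE = 0.2581 * 100
DLE = 25.81%

25.81


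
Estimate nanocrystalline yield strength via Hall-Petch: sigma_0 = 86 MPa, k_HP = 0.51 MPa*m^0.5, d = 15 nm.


d = 15 nm = 1.5e-08 m
sqrt(d) = 0.0001224745
Hall-Petch contribution = k / sqrt(d) = 0.51 / 0.0001224745 = 4164.1 MPa
sigma = sigma_0 + k/sqrt(d) = 86 + 4164.1 = 4250.1 MPa

4250.1


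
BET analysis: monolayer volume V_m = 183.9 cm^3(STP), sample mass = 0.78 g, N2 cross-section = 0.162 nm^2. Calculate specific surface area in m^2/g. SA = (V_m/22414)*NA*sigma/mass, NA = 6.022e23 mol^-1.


Number of moles in monolayer = V_m / 22414 = 183.9 / 22414 = 0.00820469
Number of molecules = moles * NA = 0.00820469 * 6.022e23
SA = molecules * sigma / mass
SA = (183.9 / 22414) * 6.022e23 * 0.162e-18 / 0.78
SA = 1026.2 m^2/g

1026.2


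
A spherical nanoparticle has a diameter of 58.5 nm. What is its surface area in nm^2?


Radius r = 58.5/2 = 29.25 nm
Surface area SA = 4 * pi * r^2
SA = 4 * pi * (29.25)^2
SA = 10751.32 nm^2

10751.32


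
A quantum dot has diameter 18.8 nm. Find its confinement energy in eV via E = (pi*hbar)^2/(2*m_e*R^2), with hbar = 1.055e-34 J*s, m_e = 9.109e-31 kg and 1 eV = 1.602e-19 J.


Radius R = 18.8/2 = 9.4 nm = 9.4e-09 m
E = (pi * 1.055e-34)^2 / (2 * 9.109e-31 * (9.4e-09)^2)
E(J) = 6.82415e-22
E = E(J) / 1.602e-19 = 0.0043 eV

0.0043


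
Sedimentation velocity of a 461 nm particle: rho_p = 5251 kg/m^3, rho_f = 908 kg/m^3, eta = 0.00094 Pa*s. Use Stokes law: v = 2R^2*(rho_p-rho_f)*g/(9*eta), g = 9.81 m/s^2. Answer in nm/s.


Radius R = 461/2 nm = 2.305e-07 m
Density difference = 5251 - 908 = 4343 kg/m^3
v = 2 * R^2 * (rho_p - rho_f) * g / (9 * eta)
v = 2 * (2.305e-07)^2 * 4343 * 9.81 / (9 * 0.00094)
v = 5.35131e-07 m/s = 535.1313 nm/s

535.1313


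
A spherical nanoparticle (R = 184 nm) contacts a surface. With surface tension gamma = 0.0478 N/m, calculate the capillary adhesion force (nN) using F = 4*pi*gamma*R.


Convert radius: R = 184 nm = 1.84e-07 m
F = 4 * pi * gamma * R
F = 4 * pi * 0.0478 * 1.84e-07
F = 1.10524e-07 N = 110.5237 nN

110.5237


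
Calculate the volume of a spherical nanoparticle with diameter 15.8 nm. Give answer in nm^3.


Radius r = 15.8/2 = 7.9 nm
Volume V = (4/3) * pi * r^3
V = (4/3) * pi * (7.9)^3
V = 2065.24 nm^3

2065.24


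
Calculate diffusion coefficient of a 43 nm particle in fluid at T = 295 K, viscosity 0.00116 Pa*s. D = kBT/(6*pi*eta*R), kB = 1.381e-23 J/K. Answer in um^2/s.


Radius R = 43/2 = 21.5 nm = 2.15e-08 m
D = kB*T / (6*pi*eta*R)
D = 1.381e-23 * 295 / (6 * pi * 0.00116 * 2.15e-08)
D = 8.66599e-12 m^2/s = 8.666 um^2/s

8.666


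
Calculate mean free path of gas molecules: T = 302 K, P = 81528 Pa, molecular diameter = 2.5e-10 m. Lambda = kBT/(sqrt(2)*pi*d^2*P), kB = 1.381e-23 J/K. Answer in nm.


Mean free path: lambda = kB*T / (sqrt(2) * pi * d^2 * P)
lambda = 1.381e-23 * 302 / (sqrt(2) * pi * (2.5e-10)^2 * 81528)
lambda = 1.84225e-07 m
lambda = 184.23 nm

184.23


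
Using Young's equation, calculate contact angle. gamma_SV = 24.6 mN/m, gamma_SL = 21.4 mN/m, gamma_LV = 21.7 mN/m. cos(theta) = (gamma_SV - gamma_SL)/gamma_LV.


cos(theta) = (gamma_SV - gamma_SL) / gamma_LV
cos(theta) = (24.6 - 21.4) / 21.7
cos(theta) = 0.147465
theta = arccos(0.147465) = 81.52 degrees

81.52


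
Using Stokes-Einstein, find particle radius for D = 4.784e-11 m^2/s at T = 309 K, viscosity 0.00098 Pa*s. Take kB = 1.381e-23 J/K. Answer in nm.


Stokes-Einstein: R = kB*T / (6*pi*eta*D)
R = 1.381e-23 * 309 / (6 * pi * 0.00098 * 4.784e-11)
R = 4.82874e-09 m = 4.83 nm

4.83


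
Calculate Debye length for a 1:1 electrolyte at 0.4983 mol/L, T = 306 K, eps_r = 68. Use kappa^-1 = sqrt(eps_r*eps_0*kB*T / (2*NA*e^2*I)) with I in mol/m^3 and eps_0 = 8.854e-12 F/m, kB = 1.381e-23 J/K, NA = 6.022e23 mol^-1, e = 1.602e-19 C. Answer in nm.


Ionic strength I = 0.4983 * 1^2 * 1000 = 498.3 mol/m^3
kappa^-1 = sqrt(68 * 8.854e-12 * 1.381e-23 * 306 / (2 * 6.022e23 * (1.602e-19)^2 * 498.3))
kappa^-1 = 0.406 nm

0.406


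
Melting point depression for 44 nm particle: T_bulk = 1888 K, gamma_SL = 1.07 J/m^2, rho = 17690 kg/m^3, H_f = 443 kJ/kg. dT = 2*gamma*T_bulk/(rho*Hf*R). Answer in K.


Radius R = 44/2 = 22 nm = 2.2e-08 m
Convert H_f = 443 kJ/kg = 443000 J/kg
dT = 2 * gamma_SL * T_bulk / (rho * H_f * R)
dT = 2 * 1.07 * 1888 / (17690 * 443000 * 2.2e-08)
dT = 23.4 K

23.4


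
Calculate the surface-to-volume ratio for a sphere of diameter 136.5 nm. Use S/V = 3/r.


Radius r = 136.5/2 = 68.25 nm
S/V = 3 / r = 3 / 68.25
S/V = 0.044 nm^-1

0.044


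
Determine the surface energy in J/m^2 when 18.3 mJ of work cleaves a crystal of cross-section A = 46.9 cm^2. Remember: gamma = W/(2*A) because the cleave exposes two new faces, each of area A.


Convert: A = 46.9 cm^2 = 0.00469 m^2, W = 18.3 mJ = 0.0183 J
Cleaving exposes two faces of area A, so total new surface = 2*A and gamma = W / (2*A)
gamma = 0.0183 / (2 * 0.00469)
gamma = 1.951 J/m^2

1.951


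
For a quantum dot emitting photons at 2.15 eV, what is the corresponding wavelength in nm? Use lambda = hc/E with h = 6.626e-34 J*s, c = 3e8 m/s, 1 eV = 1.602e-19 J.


Convert energy: E = 2.15 eV = 2.15 * 1.602e-19 = 3.4443e-19 J
lambda = h*c / E = 6.626e-34 * 3e8 / 3.4443e-19
lambda = 5.77127e-07 m = 577.1 nm

577.1


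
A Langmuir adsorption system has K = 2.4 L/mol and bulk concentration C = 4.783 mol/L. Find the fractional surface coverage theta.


Langmuir isotherm: theta = K*C / (1 + K*C)
K*C = 2.4 * 4.783 = 11.4792
theta = 11.4792 / (1 + 11.4792) = 11.4792 / 12.4792
theta = 0.9199

0.9199


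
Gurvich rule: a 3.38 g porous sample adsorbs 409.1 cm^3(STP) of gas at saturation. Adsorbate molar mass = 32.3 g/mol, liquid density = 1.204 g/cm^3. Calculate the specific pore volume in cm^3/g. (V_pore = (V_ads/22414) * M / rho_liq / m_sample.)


Moles adsorbed n = V_ads / 22414 = 409.1 / 22414 = 1.825199e-02 mol
Liquid volume V_liq = n * M / rho_liq = 1.825199e-02 * 32.3 / 1.204 = 0.48965 cm^3
Specific pore volume V_pore = V_liq / m_sample = 0.48965 / 3.38
V_pore = 0.1449 cm^3/g

0.1449


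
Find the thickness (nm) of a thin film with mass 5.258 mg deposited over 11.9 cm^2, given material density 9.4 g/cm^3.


Convert: m = 5.258 mg = 5.2580e-06 kg, A = 11.9 cm^2 = 1.1900e-03 m^2, rho = 9.4 g/cm^3 = 9400 kg/m^3
t = m / (A * rho)
t = 5.2580e-06 / (1.1900e-03 * 9400)
t = 4.7005e-07 m = 470.1 nm

470.1


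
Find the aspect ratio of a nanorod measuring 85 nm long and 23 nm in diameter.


Aspect ratio AR = length / diameter
AR = 85 / 23
AR = 3.7

3.7


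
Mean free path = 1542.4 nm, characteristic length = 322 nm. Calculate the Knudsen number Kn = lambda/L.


Knudsen number Kn = lambda / L
Kn = 1542.4 / 322
Kn = 4.7901

4.7901


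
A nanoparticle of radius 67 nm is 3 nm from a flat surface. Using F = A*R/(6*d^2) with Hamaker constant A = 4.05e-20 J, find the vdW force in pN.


Convert to SI: R = 67 nm = 6.7e-08 m, d = 3 nm = 3e-09 m
F = A * R / (6 * d^2)
F = 4.05e-20 * 6.7e-08 / (6 * (3e-09)^2)
F = 5.025e-11 N = 50.25 pN

50.25


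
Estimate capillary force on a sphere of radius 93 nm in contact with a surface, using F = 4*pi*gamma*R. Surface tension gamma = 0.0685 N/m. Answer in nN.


Convert radius: R = 93 nm = 9.3e-08 m
F = 4 * pi * gamma * R
F = 4 * pi * 0.0685 * 9.3e-08
F = 8.00541e-08 N = 80.0541 nN

80.0541


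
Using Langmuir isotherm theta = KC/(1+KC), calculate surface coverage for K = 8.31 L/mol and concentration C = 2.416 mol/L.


Langmuir isotherm: theta = K*C / (1 + K*C)
K*C = 8.31 * 2.416 = 20.07696
theta = 20.07696 / (1 + 20.07696) = 20.07696 / 21.07696
theta = 0.9526

0.9526


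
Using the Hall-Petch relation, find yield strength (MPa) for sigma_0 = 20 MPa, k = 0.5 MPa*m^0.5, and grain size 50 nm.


d = 50 nm = 5e-08 m
sqrt(d) = 0.0002236068
Hall-Petch contribution = k / sqrt(d) = 0.5 / 0.0002236068 = 2236.1 MPa
sigma = sigma_0 + k/sqrt(d) = 20 + 2236.1 = 2256.1 MPa

2256.1


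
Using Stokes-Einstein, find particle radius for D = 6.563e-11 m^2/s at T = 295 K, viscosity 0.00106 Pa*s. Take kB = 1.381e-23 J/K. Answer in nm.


Stokes-Einstein: R = kB*T / (6*pi*eta*D)
R = 1.381e-23 * 295 / (6 * pi * 0.00106 * 6.563e-11)
R = 3.10675e-09 m = 3.11 nm

3.11


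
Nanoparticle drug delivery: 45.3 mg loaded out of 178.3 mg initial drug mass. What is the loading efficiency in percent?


Drug loading efficiency = (drug loaded / drug initial) * 100
DLE = 45.3 / 178.3 * 100
DLE = 0.2541 * 100
DLE = 25.41%

25.41


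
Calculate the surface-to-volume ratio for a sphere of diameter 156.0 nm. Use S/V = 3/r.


Radius r = 156.0/2 = 78 nm
S/V = 3 / r = 3 / 78
S/V = 0.0385 nm^-1

0.0385


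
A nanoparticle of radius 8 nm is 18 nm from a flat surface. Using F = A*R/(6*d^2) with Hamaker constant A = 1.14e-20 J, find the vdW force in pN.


Convert to SI: R = 8 nm = 8e-09 m, d = 18 nm = 1.8e-08 m
F = A * R / (6 * d^2)
F = 1.14e-20 * 8e-09 / (6 * (1.8e-08)^2)
F = 4.69136e-14 N = 0.047 pN

0.047


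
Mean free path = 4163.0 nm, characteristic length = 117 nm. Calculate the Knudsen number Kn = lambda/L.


Knudsen number Kn = lambda / L
Kn = 4163.0 / 117
Kn = 35.5812

35.5812


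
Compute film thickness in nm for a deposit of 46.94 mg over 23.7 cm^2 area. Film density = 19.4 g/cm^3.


Convert: m = 46.94 mg = 4.6940e-05 kg, A = 23.7 cm^2 = 2.3700e-03 m^2, rho = 19.4 g/cm^3 = 19400 kg/m^3
t = m / (A * rho)
t = 4.6940e-05 / (2.3700e-03 * 19400)
t = 1.0209e-06 m = 1020.9 nm

1020.9


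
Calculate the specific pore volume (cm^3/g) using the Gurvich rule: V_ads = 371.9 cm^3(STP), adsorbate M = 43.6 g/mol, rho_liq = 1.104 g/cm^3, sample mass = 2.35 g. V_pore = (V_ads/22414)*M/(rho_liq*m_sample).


Moles adsorbed n = V_ads / 22414 = 371.9 / 22414 = 1.659231e-02 mol
Liquid volume V_liq = n * M / rho_liq = 1.659231e-02 * 43.6 / 1.104 = 0.65528 cm^3
Specific pore volume V_pore = V_liq / m_sample = 0.65528 / 2.35
V_pore = 0.2788 cm^3/g

0.2788


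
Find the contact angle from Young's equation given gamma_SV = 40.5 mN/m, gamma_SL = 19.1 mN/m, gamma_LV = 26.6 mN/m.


cos(theta) = (gamma_SV - gamma_SL) / gamma_LV
cos(theta) = (40.5 - 19.1) / 26.6
cos(theta) = 0.804511
theta = arccos(0.804511) = 36.44 degrees

36.44


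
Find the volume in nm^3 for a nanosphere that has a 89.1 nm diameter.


Radius r = 89.1/2 = 44.55 nm
Volume V = (4/3) * pi * r^3
V = (4/3) * pi * (44.55)^3
V = 370366.53 nm^3

370366.53


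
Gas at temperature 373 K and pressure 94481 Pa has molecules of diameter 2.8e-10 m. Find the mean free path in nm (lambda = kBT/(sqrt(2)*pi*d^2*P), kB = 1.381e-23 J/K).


Mean free path: lambda = kB*T / (sqrt(2) * pi * d^2 * P)
lambda = 1.381e-23 * 373 / (sqrt(2) * pi * (2.8e-10)^2 * 94481)
lambda = 1.56523e-07 m
lambda = 156.52 nm

156.52


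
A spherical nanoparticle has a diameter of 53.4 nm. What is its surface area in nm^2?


Radius r = 53.4/2 = 26.7 nm
Surface area SA = 4 * pi * r^2
SA = 4 * pi * (26.7)^2
SA = 8958.44 nm^2

8958.44


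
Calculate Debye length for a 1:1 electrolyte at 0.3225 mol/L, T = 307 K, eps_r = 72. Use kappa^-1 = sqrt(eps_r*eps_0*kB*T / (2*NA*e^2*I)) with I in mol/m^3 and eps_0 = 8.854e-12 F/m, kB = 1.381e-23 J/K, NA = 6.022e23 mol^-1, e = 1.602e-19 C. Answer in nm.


Ionic strength I = 0.3225 * 1^2 * 1000 = 322.5 mol/m^3
kappa^-1 = sqrt(72 * 8.854e-12 * 1.381e-23 * 307 / (2 * 6.022e23 * (1.602e-19)^2 * 322.5))
kappa^-1 = 0.521 nm

0.521


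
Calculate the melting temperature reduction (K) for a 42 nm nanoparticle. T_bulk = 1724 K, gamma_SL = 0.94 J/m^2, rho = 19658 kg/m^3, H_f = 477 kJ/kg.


Radius R = 42/2 = 21 nm = 2.1e-08 m
Convert H_f = 477 kJ/kg = 477000 J/kg
dT = 2 * gamma_SL * T_bulk / (rho * H_f * R)
dT = 2 * 0.94 * 1724 / (19658 * 477000 * 2.1e-08)
dT = 16.5 K

16.5


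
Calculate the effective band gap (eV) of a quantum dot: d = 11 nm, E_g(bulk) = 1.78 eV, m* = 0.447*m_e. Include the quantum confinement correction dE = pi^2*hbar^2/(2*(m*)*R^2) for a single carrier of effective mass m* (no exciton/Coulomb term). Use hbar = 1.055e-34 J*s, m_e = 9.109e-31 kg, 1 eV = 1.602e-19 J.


Radius R = 11/2 nm = 5.5e-09 m
Confinement energy dE = pi^2 * hbar^2 / (2 * m_eff * m_e * R^2)
dE = pi^2 * (1.055e-34)^2 / (2 * 0.447 * 9.109e-31 * (5.5e-09)^2) J, divided by 1.602e-19 J/eV
dE = 0.0278 eV
Total band gap = E_g(bulk) + dE = 1.78 + 0.0278 = 1.8078 eV

1.8078


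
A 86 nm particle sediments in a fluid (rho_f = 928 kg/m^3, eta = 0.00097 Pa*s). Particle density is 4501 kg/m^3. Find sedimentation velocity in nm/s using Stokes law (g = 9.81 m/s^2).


Radius R = 86/2 nm = 4.3e-08 m
Density difference = 4501 - 928 = 3573 kg/m^3
v = 2 * R^2 * (rho_p - rho_f) * g / (9 * eta)
v = 2 * (4.3e-08)^2 * 3573 * 9.81 / (9 * 0.00097)
v = 1.48475e-08 m/s = 14.8475 nm/s

14.8475


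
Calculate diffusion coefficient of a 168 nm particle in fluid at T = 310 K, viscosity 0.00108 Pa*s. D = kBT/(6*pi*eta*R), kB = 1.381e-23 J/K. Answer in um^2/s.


Radius R = 168/2 = 84 nm = 8.4e-08 m
D = kB*T / (6*pi*eta*R)
D = 1.381e-23 * 310 / (6 * pi * 0.00108 * 8.4e-08)
D = 2.50352e-12 m^2/s = 2.504 um^2/s

2.504


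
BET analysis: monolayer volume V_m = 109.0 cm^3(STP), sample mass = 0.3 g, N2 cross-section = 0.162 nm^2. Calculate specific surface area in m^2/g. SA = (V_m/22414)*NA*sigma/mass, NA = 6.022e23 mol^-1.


Number of moles in monolayer = V_m / 22414 = 109.0 / 22414 = 0.00486303
Number of molecules = moles * NA = 0.00486303 * 6.022e23
SA = molecules * sigma / mass
SA = (109.0 / 22414) * 6.022e23 * 0.162e-18 / 0.3
SA = 1581.4 m^2/g

1581.4


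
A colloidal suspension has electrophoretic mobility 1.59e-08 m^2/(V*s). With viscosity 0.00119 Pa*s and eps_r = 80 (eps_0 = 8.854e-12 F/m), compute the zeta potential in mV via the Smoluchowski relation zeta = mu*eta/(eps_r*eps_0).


Smoluchowski equation: zeta = mu * eta / (eps_r * eps_0)
zeta = 1.59e-08 * 0.00119 / (80 * 8.854e-12)
zeta = 0.026713 V = 26.71 mV

26.71


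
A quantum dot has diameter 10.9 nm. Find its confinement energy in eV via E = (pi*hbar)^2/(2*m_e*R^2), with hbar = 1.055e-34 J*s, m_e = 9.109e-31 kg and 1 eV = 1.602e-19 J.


Radius R = 10.9/2 = 5.45 nm = 5.45e-09 m
E = (pi * 1.055e-34)^2 / (2 * 9.109e-31 * (5.45e-09)^2)
E(J) = 2.03007e-21
E = E(J) / 1.602e-19 = 0.0127 eV

0.0127


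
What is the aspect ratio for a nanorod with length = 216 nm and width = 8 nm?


Aspect ratio AR = length / diameter
AR = 216 / 8
AR = 27.0

27.0


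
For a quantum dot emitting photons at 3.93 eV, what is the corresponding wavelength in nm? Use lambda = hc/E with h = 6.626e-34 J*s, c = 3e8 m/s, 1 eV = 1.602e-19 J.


Convert energy: E = 3.93 eV = 3.93 * 1.602e-19 = 6.29586e-19 J
lambda = h*c / E = 6.626e-34 * 3e8 / 6.29586e-19
lambda = 3.15731e-07 m = 315.7 nm

315.7


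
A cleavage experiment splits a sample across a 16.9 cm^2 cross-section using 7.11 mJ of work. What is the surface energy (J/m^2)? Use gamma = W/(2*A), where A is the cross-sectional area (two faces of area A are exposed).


Convert: A = 16.9 cm^2 = 0.00169 m^2, W = 7.11 mJ = 0.00711 J
Cleaving exposes two faces of area A, so total new surface = 2*A and gamma = W / (2*A)
gamma = 0.00711 / (2 * 0.00169)
gamma = 2.104 J/m^2

2.104


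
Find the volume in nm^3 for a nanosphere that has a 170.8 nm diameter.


Radius r = 170.8/2 = 85.4 nm
Volume V = (4/3) * pi * r^3
V = (4/3) * pi * (85.4)^3
V = 2608928.77 nm^3

2608928.77


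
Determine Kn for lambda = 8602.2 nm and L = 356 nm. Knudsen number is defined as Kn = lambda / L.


Knudsen number Kn = lambda / L
Kn = 8602.2 / 356
Kn = 24.1635

24.1635


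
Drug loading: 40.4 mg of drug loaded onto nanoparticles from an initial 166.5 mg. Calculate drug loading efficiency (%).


Drug loading efficiency = (drug loaded / drug initial) * 100
DLE = 40.4 / 166.5 * 100
DLE = 0.2426 * 100
DLE = 24.26%

24.26


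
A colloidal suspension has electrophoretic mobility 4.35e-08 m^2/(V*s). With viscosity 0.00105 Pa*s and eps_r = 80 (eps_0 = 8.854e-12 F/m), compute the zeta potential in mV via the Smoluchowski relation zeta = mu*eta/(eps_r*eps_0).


Smoluchowski equation: zeta = mu * eta / (eps_r * eps_0)
zeta = 4.35e-08 * 0.00105 / (80 * 8.854e-12)
zeta = 0.064484 V = 64.48 mV

64.48


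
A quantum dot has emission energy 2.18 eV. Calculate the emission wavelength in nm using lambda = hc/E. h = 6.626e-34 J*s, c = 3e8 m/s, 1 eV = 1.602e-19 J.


Convert energy: E = 2.18 eV = 2.18 * 1.602e-19 = 3.49236e-19 J
lambda = h*c / E = 6.626e-34 * 3e8 / 3.49236e-19
lambda = 5.69185e-07 m = 569.2 nm

569.2


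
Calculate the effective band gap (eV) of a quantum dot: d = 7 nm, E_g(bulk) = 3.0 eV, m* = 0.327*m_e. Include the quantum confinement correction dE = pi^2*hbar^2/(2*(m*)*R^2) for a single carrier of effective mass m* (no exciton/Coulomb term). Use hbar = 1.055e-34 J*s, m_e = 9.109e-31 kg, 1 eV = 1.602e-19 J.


Radius R = 7/2 nm = 3.5e-09 m
Confinement energy dE = pi^2 * hbar^2 / (2 * m_eff * m_e * R^2)
dE = pi^2 * (1.055e-34)^2 / (2 * 0.327 * 9.109e-31 * (3.5e-09)^2) J, divided by 1.602e-19 J/eV
dE = 0.094 eV
Total band gap = E_g(bulk) + dE = 3.0 + 0.094 = 3.094 eV

3.094


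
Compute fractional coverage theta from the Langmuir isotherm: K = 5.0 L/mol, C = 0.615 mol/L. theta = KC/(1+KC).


Langmuir isotherm: theta = K*C / (1 + K*C)
K*C = 5.0 * 0.615 = 3.075
theta = 3.075 / (1 + 3.075) = 3.075 / 4.075
theta = 0.7546

0.7546


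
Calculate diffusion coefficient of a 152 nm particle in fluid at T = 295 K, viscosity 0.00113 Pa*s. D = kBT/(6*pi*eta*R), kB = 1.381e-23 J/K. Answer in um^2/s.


Radius R = 152/2 = 76 nm = 7.6e-08 m
D = kB*T / (6*pi*eta*R)
D = 1.381e-23 * 295 / (6 * pi * 0.00113 * 7.6e-08)
D = 2.51665e-12 m^2/s = 2.517 um^2/s

2.517


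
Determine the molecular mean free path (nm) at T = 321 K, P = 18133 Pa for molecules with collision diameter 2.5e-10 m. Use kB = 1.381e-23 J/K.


Mean free path: lambda = kB*T / (sqrt(2) * pi * d^2 * P)
lambda = 1.381e-23 * 321 / (sqrt(2) * pi * (2.5e-10)^2 * 18133)
lambda = 8.80408e-07 m
lambda = 880.41 nm

880.41


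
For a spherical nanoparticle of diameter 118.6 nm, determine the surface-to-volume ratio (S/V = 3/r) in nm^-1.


Radius r = 118.6/2 = 59.3 nm
S/V = 3 / r = 3 / 59.3
S/V = 0.0506 nm^-1

0.0506


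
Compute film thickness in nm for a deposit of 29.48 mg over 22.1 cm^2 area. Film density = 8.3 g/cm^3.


Convert: m = 29.48 mg = 2.9480e-05 kg, A = 22.1 cm^2 = 2.2100e-03 m^2, rho = 8.3 g/cm^3 = 8300 kg/m^3
t = m / (A * rho)
t = 2.9480e-05 / (2.2100e-03 * 8300)
t = 1.6072e-06 m = 1607.2 nm

1607.2


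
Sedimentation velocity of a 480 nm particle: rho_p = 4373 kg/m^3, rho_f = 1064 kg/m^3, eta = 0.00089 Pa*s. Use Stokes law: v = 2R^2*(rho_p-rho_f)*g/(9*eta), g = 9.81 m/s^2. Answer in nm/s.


Radius R = 480/2 nm = 2.4e-07 m
Density difference = 4373 - 1064 = 3309 kg/m^3
v = 2 * R^2 * (rho_p - rho_f) * g / (9 * eta)
v = 2 * (2.4e-07)^2 * 3309 * 9.81 / (9 * 0.00089)
v = 4.66859e-07 m/s = 466.859 nm/s

466.859


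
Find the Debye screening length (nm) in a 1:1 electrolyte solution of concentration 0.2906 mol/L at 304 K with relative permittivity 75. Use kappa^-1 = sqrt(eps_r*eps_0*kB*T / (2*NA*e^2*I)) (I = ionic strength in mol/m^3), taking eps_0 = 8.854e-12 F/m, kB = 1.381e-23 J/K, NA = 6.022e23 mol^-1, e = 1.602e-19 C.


Ionic strength I = 0.2906 * 1^2 * 1000 = 290.6 mol/m^3
kappa^-1 = sqrt(75 * 8.854e-12 * 1.381e-23 * 304 / (2 * 6.022e23 * (1.602e-19)^2 * 290.6))
kappa^-1 = 0.557 nm

0.557


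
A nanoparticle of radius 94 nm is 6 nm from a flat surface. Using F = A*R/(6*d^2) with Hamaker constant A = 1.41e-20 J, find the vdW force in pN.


Convert to SI: R = 94 nm = 9.4e-08 m, d = 6 nm = 6e-09 m
F = A * R / (6 * d^2)
F = 1.41e-20 * 9.4e-08 / (6 * (6e-09)^2)
F = 6.13611e-12 N = 6.136 pN

6.136


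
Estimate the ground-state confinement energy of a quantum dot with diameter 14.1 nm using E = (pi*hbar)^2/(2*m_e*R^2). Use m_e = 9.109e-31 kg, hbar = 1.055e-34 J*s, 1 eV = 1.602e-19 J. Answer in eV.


Radius R = 14.1/2 = 7.05 nm = 7.05e-09 m
E = (pi * 1.055e-34)^2 / (2 * 9.109e-31 * (7.05e-09)^2)
E(J) = 1.21318e-21
E = E(J) / 1.602e-19 = 0.0076 eV

0.0076


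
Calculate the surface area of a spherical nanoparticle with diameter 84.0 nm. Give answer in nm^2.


Radius r = 84.0/2 = 42 nm
Surface area SA = 4 * pi * r^2
SA = 4 * pi * (42)^2
SA = 22167.08 nm^2

22167.08


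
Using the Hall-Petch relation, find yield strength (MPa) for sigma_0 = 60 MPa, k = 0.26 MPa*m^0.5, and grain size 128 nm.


d = 128 nm = 1.28e-07 m
sqrt(d) = 0.0003577709
Hall-Petch contribution = k / sqrt(d) = 0.26 / 0.0003577709 = 726.7 MPa
sigma = sigma_0 + k/sqrt(d) = 60 + 726.7 = 786.7 MPa

786.7


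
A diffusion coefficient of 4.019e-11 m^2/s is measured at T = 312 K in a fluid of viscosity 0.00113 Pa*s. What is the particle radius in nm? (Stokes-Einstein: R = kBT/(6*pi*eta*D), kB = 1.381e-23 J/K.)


Stokes-Einstein: R = kB*T / (6*pi*eta*D)
R = 1.381e-23 * 312 / (6 * pi * 0.00113 * 4.019e-11)
R = 5.03328e-09 m = 5.03 nm

5.03


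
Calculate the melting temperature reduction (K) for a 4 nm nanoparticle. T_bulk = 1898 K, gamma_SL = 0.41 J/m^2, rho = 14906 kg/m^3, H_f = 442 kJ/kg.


Radius R = 4/2 = 2 nm = 2e-09 m
Convert H_f = 442 kJ/kg = 442000 J/kg
dT = 2 * gamma_SL * T_bulk / (rho * H_f * R)
dT = 2 * 0.41 * 1898 / (14906 * 442000 * 2e-09)
dT = 118.1 K

118.1


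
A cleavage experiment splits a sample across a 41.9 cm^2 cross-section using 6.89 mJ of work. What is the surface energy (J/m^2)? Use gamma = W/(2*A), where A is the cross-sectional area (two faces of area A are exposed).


Convert: A = 41.9 cm^2 = 0.00419 m^2, W = 6.89 mJ = 0.00689 J
Cleaving exposes two faces of area A, so total new surface = 2*A and gamma = W / (2*A)
gamma = 0.00689 / (2 * 0.00419)
gamma = 0.822 J/m^2

0.822


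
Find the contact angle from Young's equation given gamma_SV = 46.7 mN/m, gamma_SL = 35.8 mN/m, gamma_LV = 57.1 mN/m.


cos(theta) = (gamma_SV - gamma_SL) / gamma_LV
cos(theta) = (46.7 - 35.8) / 57.1
cos(theta) = 0.190893
theta = arccos(0.190893) = 79.0 degrees

79.0


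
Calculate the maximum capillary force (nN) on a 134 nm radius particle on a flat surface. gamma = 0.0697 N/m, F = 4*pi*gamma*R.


Convert radius: R = 134 nm = 1.34e-07 m
F = 4 * pi * gamma * R
F = 4 * pi * 0.0697 * 1.34e-07
F = 1.17367e-07 N = 117.3674 nN

117.3674


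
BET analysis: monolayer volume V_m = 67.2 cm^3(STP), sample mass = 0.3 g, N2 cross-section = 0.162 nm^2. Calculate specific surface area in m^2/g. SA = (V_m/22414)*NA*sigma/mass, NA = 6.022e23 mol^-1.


Number of moles in monolayer = V_m / 22414 = 67.2 / 22414 = 0.00299813
Number of molecules = moles * NA = 0.00299813 * 6.022e23
SA = molecules * sigma / mass
SA = (67.2 / 22414) * 6.022e23 * 0.162e-18 / 0.3
SA = 975.0 m^2/g

975.0


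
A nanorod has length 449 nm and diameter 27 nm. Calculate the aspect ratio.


Aspect ratio AR = length / diameter
AR = 449 / 27
AR = 16.63

16.63


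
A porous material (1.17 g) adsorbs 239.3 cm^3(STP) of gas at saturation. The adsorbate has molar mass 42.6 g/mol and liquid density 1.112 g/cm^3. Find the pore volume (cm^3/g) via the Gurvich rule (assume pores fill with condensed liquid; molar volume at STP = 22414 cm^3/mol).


Moles adsorbed n = V_ads / 22414 = 239.3 / 22414 = 1.067636e-02 mol
Liquid volume V_liq = n * M / rho_liq = 1.067636e-02 * 42.6 / 1.112 = 0.40900 cm^3
Specific pore volume V_pore = V_liq / m_sample = 0.40900 / 1.17
V_pore = 0.3496 cm^3/g

0.3496


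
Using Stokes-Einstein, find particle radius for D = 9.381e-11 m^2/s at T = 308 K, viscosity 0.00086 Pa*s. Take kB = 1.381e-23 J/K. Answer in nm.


Stokes-Einstein: R = kB*T / (6*pi*eta*D)
R = 1.381e-23 * 308 / (6 * pi * 0.00086 * 9.381e-11)
R = 2.79702e-09 m = 2.8 nm

2.8


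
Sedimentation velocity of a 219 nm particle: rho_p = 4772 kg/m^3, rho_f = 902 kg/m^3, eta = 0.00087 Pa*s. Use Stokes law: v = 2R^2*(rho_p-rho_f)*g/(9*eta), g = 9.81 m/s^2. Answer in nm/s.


Radius R = 219/2 nm = 1.095e-07 m
Density difference = 4772 - 902 = 3870 kg/m^3
v = 2 * R^2 * (rho_p - rho_f) * g / (9 * eta)
v = 2 * (1.095e-07)^2 * 3870 * 9.81 / (9 * 0.00087)
v = 1.16272e-07 m/s = 116.2723 nm/s

116.2723


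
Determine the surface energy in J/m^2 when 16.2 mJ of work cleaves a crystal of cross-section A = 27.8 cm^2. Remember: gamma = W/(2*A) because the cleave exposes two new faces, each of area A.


Convert: A = 27.8 cm^2 = 0.00278 m^2, W = 16.2 mJ = 0.0162 J
Cleaving exposes two faces of area A, so total new surface = 2*A and gamma = W / (2*A)
gamma = 0.0162 / (2 * 0.00278)
gamma = 2.914 J/m^2

2.914


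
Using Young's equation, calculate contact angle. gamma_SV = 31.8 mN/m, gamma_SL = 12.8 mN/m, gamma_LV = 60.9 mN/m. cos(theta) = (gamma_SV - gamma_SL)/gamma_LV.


cos(theta) = (gamma_SV - gamma_SL) / gamma_LV
cos(theta) = (31.8 - 12.8) / 60.9
cos(theta) = 0.311987
theta = arccos(0.311987) = 71.82 degrees

71.82


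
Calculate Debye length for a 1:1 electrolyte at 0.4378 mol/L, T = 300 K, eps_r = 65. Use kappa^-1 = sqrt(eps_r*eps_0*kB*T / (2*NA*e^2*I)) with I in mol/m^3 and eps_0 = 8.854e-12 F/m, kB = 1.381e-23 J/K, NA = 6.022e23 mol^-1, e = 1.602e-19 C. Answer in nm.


Ionic strength I = 0.4378 * 1^2 * 1000 = 437.8 mol/m^3
kappa^-1 = sqrt(65 * 8.854e-12 * 1.381e-23 * 300 / (2 * 6.022e23 * (1.602e-19)^2 * 437.8))
kappa^-1 = 0.42 nm

0.42


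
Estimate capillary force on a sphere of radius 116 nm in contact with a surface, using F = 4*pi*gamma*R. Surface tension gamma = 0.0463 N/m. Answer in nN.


Convert radius: R = 116 nm = 1.16e-07 m
F = 4 * pi * gamma * R
F = 4 * pi * 0.0463 * 1.16e-07
F = 6.74915e-08 N = 67.4915 nN

67.4915


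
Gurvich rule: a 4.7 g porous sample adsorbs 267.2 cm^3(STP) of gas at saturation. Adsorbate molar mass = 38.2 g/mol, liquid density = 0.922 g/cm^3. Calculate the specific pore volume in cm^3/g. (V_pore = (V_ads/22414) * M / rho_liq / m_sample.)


Moles adsorbed n = V_ads / 22414 = 267.2 / 22414 = 1.192112e-02 mol
Liquid volume V_liq = n * M / rho_liq = 1.192112e-02 * 38.2 / 0.922 = 0.49391 cm^3
Specific pore volume V_pore = V_liq / m_sample = 0.49391 / 4.7
V_pore = 0.1051 cm^3/g

0.1051


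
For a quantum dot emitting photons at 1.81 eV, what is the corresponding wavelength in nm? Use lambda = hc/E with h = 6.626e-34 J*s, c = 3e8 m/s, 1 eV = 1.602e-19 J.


Convert energy: E = 1.81 eV = 1.81 * 1.602e-19 = 2.89962e-19 J
lambda = h*c / E = 6.626e-34 * 3e8 / 2.89962e-19
lambda = 6.85538e-07 m = 685.5 nm

685.5


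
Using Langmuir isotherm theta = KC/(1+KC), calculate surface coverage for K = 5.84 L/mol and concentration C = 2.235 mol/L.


Langmuir isotherm: theta = K*C / (1 + K*C)
K*C = 5.84 * 2.235 = 13.0524
theta = 13.0524 / (1 + 13.0524) = 13.0524 / 14.0524
theta = 0.9288

0.9288


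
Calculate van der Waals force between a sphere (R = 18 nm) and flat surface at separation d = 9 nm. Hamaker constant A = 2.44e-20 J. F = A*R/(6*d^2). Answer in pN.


Convert to SI: R = 18 nm = 1.8e-08 m, d = 9 nm = 9e-09 m
F = A * R / (6 * d^2)
F = 2.44e-20 * 1.8e-08 / (6 * (9e-09)^2)
F = 9.03704e-13 N = 0.904 pN

0.904


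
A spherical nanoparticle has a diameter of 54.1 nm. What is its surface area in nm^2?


Radius r = 54.1/2 = 27.05 nm
Surface area SA = 4 * pi * r^2
SA = 4 * pi * (27.05)^2
SA = 9194.84 nm^2

9194.84


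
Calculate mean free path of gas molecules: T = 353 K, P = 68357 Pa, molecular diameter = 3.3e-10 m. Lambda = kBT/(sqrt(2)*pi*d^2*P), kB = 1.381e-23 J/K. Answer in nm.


Mean free path: lambda = kB*T / (sqrt(2) * pi * d^2 * P)
lambda = 1.381e-23 * 353 / (sqrt(2) * pi * (3.3e-10)^2 * 68357)
lambda = 1.47398e-07 m
lambda = 147.4 nm

147.4


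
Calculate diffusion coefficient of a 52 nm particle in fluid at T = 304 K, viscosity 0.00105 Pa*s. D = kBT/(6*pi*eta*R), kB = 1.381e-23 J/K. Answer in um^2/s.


Radius R = 52/2 = 26 nm = 2.6e-08 m
D = kB*T / (6*pi*eta*R)
D = 1.381e-23 * 304 / (6 * pi * 0.00105 * 2.6e-08)
D = 8.15837e-12 m^2/s = 8.158 um^2/s

8.158


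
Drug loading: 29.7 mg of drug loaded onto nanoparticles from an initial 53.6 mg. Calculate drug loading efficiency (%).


Drug loading efficiency = (drug loaded / drug initial) * 100
DLE = 29.7 / 53.6 * 100
DLE = 0.5541 * 100
DLE = 55.41%

55.41


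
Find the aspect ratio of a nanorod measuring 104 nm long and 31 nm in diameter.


Aspect ratio AR = length / diameter
AR = 104 / 31
AR = 3.35

3.35
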